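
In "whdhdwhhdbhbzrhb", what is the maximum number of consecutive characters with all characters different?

add w: [w] len 1
add h: [w, h] len 2
add d: [w, h, d] len 3
add h (repeat h, move left end past it): [d, h] len 2
add d (repeat d, move left end past it): [h, d] len 2
add w: [h, d, w] len 3
add h (repeat h, move left end past it): [d, w, h] len 3
add h (repeat h, move left end past it): [h] len 1
add d: [h, d] len 2
add b: [h, d, b] len 3
add h (repeat h, move left end past it): [d, b, h] len 3
add b (repeat b, move left end past it): [h, b] len 2
add z: [h, b, z] len 3
add r: [h, b, z, r] len 4
add h (repeat h, move left end past it): [b, z, r, h] len 4
add b (repeat b, move left end past it): [z, r, h, b] len 4
Longest all-distinct length: 4.

4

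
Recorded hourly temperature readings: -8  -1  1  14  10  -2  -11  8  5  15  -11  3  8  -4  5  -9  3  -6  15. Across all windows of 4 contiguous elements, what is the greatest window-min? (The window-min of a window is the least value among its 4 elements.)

-1

(-8, -1, 1, 14) → min -8
(-1, 1, 14, 10) → min -1
(1, 14, 10, -2) → min -2
(14, 10, -2, -11) → min -11
(10, -2, -11, 8) → min -11
(-2, -11, 8, 5) → min -11
(-11, 8, 5, 15) → min -11
(8, 5, 15, -11) → min -11
(5, 15, -11, 3) → min -11
(15, -11, 3, 8) → min -11
(-11, 3, 8, -4) → min -11
(3, 8, -4, 5) → min -4
(8, -4, 5, -9) → min -9
(-4, 5, -9, 3) → min -9
(5, -9, 3, -6) → min -9
(-9, 3, -6, 15) → min -9
Greatest of these is -1.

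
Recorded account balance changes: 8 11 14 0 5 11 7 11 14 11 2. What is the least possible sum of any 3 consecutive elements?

8 11 14 → sum 33
11 14 0 → sum 25
14 0 5 → sum 19
0 5 11 → sum 16
5 11 7 → sum 23
11 7 11 → sum 29
7 11 14 → sum 32
11 14 11 → sum 36
14 11 2 → sum 27
Least of these is 16.

16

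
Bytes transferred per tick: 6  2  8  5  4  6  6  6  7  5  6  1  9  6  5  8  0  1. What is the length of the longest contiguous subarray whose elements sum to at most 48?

Extend to the right; shrink from the left whenever the sum exceeds 48:
→ 6: sum 6, len 1
→ 2: sum 8, len 2
→ 8: sum 16, len 3
→ 5: sum 21, len 4
→ 4: sum 25, len 5
→ 6: sum 31, len 6
→ 6: sum 37, len 7
→ 6: sum 43, len 8
→ 7 (dropped 6): sum 44, len 8
→ 5 (dropped 2): sum 47, len 8
→ 6 (dropped 8): sum 45, len 8
→ 1: sum 46, len 9
→ 9 (dropped 5, 4): sum 46, len 8
→ 6 (dropped 6): sum 46, len 8
→ 5 (dropped 6): sum 45, len 8
→ 8 (dropped 6): sum 47, len 8
→ 0: sum 47, len 9
→ 1: sum 48, len 10
Longest length seen: 10.

10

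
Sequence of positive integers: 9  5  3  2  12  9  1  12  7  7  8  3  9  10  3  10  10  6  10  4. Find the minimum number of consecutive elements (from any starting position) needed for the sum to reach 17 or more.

add 9: running sum 9 < 17
add 5: running sum 14 < 17
end 2: [9, 5, 3] sum 17, len 3
end 3: [9, 5, 3, 2] sum 19, len 4
end 4: [3, 2, 12] sum 17, len 3
end 5: [12, 9] sum 21, len 2
end 6: [12, 9, 1] sum 22, len 3
end 7: [9, 1, 12] sum 22, len 3
end 8: [12, 7] sum 19, len 2
end 9: [12, 7, 7] sum 26, len 3
end 10: [7, 7, 8] sum 22, len 3
end 11: [7, 8, 3] sum 18, len 3
end 12: [8, 3, 9] sum 20, len 3
end 13: [9, 10] sum 19, len 2
end 14: [9, 10, 3] sum 22, len 3
end 15: [10, 3, 10] sum 23, len 3
end 16: [10, 10] sum 20, len 2
end 17: [10, 10, 6] sum 26, len 3
end 18: [10, 6, 10] sum 26, len 3
end 19: [6, 10, 4] sum 20, len 3
Shortest qualifying length: 2.

2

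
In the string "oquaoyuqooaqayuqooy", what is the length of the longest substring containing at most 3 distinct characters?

6

Extend right; when distinct count exceeds 3, shrink from the left:
[o] 1 distinct, len 1
[o, q] 2 distinct, len 2
[o, q, u] 3 distinct, len 3
[q, u, a] 3 distinct, len 3
[u, a, o] 3 distinct, len 3
[a, o, y] 3 distinct, len 3
[o, y, u] 3 distinct, len 3
[y, u, q] 3 distinct, len 3
[u, q, o] 3 distinct, len 3
[u, q, o, o] 3 distinct, len 4
[q, o, o, a] 3 distinct, len 4
[q, o, o, a, q] 3 distinct, len 5
[q, o, o, a, q, a] 3 distinct, len 6
[a, q, a, y] 3 distinct, len 4
[a, y, u] 3 distinct, len 3
[y, u, q] 3 distinct, len 3
[u, q, o] 3 distinct, len 3
[u, q, o, o] 3 distinct, len 4
[q, o, o, y] 3 distinct, len 4
Longest length with ≤3 distinct: 6.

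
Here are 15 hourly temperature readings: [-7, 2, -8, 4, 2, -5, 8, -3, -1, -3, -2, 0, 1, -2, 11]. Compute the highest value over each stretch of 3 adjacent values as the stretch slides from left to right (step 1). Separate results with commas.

2, 4, 4, 4, 8, 8, 8, -1, -1, 0, 1, 1, 11

Sliding a size-3 window across the 15 values:
[-7, 2, -8] → max 2
[2, -8, 4] → max 4
[-8, 4, 2] → max 4
[4, 2, -5] → max 4
[2, -5, 8] → max 8
[-5, 8, -3] → max 8
[8, -3, -1] → max 8
[-3, -1, -3] → max -1
[-1, -3, -2] → max -1
[-3, -2, 0] → max 0
[-2, 0, 1] → max 1
[0, 1, -2] → max 1
[1, -2, 11] → max 11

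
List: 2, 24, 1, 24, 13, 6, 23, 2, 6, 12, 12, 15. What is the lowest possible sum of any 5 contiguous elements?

47

[2, 24, 1, 24, 13] → sum 64
[24, 1, 24, 13, 6] → sum 68
[1, 24, 13, 6, 23] → sum 67
[24, 13, 6, 23, 2] → sum 68
[13, 6, 23, 2, 6] → sum 50
[6, 23, 2, 6, 12] → sum 49
[23, 2, 6, 12, 12] → sum 55
[2, 6, 12, 12, 15] → sum 47
Lowest of these is 47.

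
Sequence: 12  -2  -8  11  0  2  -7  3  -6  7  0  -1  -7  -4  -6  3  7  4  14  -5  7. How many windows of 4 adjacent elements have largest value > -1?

17

[12, -2, -8, 11] → max 12  > -1 ✓
[-2, -8, 11, 0] → max 11  > -1 ✓
[-8, 11, 0, 2] → max 11  > -1 ✓
[11, 0, 2, -7] → max 11  > -1 ✓
[0, 2, -7, 3] → max 3  > -1 ✓
[2, -7, 3, -6] → max 3  > -1 ✓
[-7, 3, -6, 7] → max 7  > -1 ✓
[3, -6, 7, 0] → max 7  > -1 ✓
[-6, 7, 0, -1] → max 7  > -1 ✓
[7, 0, -1, -7] → max 7  > -1 ✓
[0, -1, -7, -4] → max 0  > -1 ✓
[-1, -7, -4, -6] → max -1
[-7, -4, -6, 3] → max 3  > -1 ✓
[-4, -6, 3, 7] → max 7  > -1 ✓
[-6, 3, 7, 4] → max 7  > -1 ✓
[3, 7, 4, 14] → max 14  > -1 ✓
[7, 4, 14, -5] → max 14  > -1 ✓
[4, 14, -5, 7] → max 14  > -1 ✓
17 windows satisfy the condition.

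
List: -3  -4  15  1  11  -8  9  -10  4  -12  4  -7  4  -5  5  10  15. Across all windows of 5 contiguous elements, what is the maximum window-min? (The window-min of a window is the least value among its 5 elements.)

-4

(-3, -4, 15, 1, 11) → min -4
(-4, 15, 1, 11, -8) → min -8
(15, 1, 11, -8, 9) → min -8
(1, 11, -8, 9, -10) → min -10
(11, -8, 9, -10, 4) → min -10
(-8, 9, -10, 4, -12) → min -12
(9, -10, 4, -12, 4) → min -12
(-10, 4, -12, 4, -7) → min -12
(4, -12, 4, -7, 4) → min -12
(-12, 4, -7, 4, -5) → min -12
(4, -7, 4, -5, 5) → min -7
(-7, 4, -5, 5, 10) → min -7
(4, -5, 5, 10, 15) → min -5
Maximum of these is -4.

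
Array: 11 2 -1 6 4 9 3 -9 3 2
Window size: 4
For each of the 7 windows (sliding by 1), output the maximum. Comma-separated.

Sliding a size-4 window across the 10 values:
11 2 -1 6 → max 11
2 -1 6 4 → max 6
-1 6 4 9 → max 9
6 4 9 3 → max 9
4 9 3 -9 → max 9
9 3 -9 3 → max 9
3 -9 3 2 → max 3

11, 6, 9, 9, 9, 9, 3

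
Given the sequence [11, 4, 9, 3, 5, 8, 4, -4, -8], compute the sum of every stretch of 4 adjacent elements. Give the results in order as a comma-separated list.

27, 21, 25, 20, 13, 0

Sliding a size-4 window across the 9 values:
[11, 4, 9, 3] → sum 27
[4, 9, 3, 5] → sum 21
[9, 3, 5, 8] → sum 25
[3, 5, 8, 4] → sum 20
[5, 8, 4, -4] → sum 13
[8, 4, -4, -8] → sum 0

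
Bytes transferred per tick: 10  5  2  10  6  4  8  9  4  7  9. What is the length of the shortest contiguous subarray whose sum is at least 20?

add 10: running sum 10 < 20
add 5: running sum 15 < 20
add 2: running sum 17 < 20
end 3: [10, 5, 2, 10] sum 27, len 4
end 4: [5, 2, 10, 6] sum 23, len 4
end 5: [10, 6, 4] sum 20, len 3
end 6: [10, 6, 4, 8] sum 28, len 4
end 7: [4, 8, 9] sum 21, len 3
end 8: [8, 9, 4] sum 21, len 3
end 9: [9, 4, 7] sum 20, len 3
end 10: [4, 7, 9] sum 20, len 3
Shortest qualifying length: 3.

3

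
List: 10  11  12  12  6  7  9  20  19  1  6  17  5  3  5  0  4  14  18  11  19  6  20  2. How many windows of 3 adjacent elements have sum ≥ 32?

(10, 11, 12) → sum 33  ≥ 32 ✓
(11, 12, 12) → sum 35  ≥ 32 ✓
(12, 12, 6) → sum 30
(12, 6, 7) → sum 25
(6, 7, 9) → sum 22
(7, 9, 20) → sum 36  ≥ 32 ✓
(9, 20, 19) → sum 48  ≥ 32 ✓
(20, 19, 1) → sum 40  ≥ 32 ✓
(19, 1, 6) → sum 26
(1, 6, 17) → sum 24
(6, 17, 5) → sum 28
(17, 5, 3) → sum 25
(5, 3, 5) → sum 13
(3, 5, 0) → sum 8
(5, 0, 4) → sum 9
(0, 4, 14) → sum 18
(4, 14, 18) → sum 36  ≥ 32 ✓
(14, 18, 11) → sum 43  ≥ 32 ✓
(18, 11, 19) → sum 48  ≥ 32 ✓
(11, 19, 6) → sum 36  ≥ 32 ✓
(19, 6, 20) → sum 45  ≥ 32 ✓
(6, 20, 2) → sum 28
10 windows satisfy the condition.

10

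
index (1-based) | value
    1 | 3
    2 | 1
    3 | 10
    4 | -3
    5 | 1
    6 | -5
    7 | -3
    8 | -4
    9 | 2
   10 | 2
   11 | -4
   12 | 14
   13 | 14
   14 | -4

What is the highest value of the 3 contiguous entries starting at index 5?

Elements at indices 5..7: 1, -5, -3
max(1, -5, -3) = 1

1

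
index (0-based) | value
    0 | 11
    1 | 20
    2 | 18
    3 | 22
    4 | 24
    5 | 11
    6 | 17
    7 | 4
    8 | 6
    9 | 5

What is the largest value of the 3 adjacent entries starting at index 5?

17

Elements at indices 5..7: 11, 17, 4
max(11, 17, 4) = 17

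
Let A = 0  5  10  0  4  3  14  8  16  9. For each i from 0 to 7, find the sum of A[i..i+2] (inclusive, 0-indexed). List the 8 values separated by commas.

15, 15, 14, 7, 21, 25, 38, 33

0 5 10 → sum 15
5 10 0 → sum 15
10 0 4 → sum 14
0 4 3 → sum 7
4 3 14 → sum 21
3 14 8 → sum 25
14 8 16 → sum 38
8 16 9 → sum 33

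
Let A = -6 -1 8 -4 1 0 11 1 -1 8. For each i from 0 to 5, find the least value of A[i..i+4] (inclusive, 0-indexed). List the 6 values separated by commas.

-6, -4, -4, -4, -1, -1

Sliding a size-5 window across the 10 values:
(-6, -1, 8, -4, 1) → min -6
(-1, 8, -4, 1, 0) → min -4
(8, -4, 1, 0, 11) → min -4
(-4, 1, 0, 11, 1) → min -4
(1, 0, 11, 1, -1) → min -1
(0, 11, 1, -1, 8) → min -1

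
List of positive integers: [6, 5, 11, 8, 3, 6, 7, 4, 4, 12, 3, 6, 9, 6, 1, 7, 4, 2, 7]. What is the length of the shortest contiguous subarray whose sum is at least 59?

9

add 6: running sum 6 < 59
add 5: running sum 11 < 59
add 11: running sum 22 < 59
add 8: running sum 30 < 59
add 3: running sum 33 < 59
add 6: running sum 39 < 59
add 7: running sum 46 < 59
add 4: running sum 50 < 59
add 4: running sum 54 < 59
add 12: shortest ending here [5, 11, 8, 3, 6, 7, 4, 4, 12] sum 60, len 9
add 3: shortest ending here [5, 11, 8, 3, 6, 7, 4, 4, 12, 3] sum 63, len 10
add 6: shortest ending here [11, 8, 3, 6, 7, 4, 4, 12, 3, 6] sum 64, len 10
add 9: shortest ending here [8, 3, 6, 7, 4, 4, 12, 3, 6, 9] sum 62, len 10
add 6: shortest ending here [3, 6, 7, 4, 4, 12, 3, 6, 9, 6] sum 60, len 10
add 1: shortest ending here [3, 6, 7, 4, 4, 12, 3, 6, 9, 6, 1] sum 61, len 11
add 7: shortest ending here [7, 4, 4, 12, 3, 6, 9, 6, 1, 7] sum 59, len 10
add 4: shortest ending here [7, 4, 4, 12, 3, 6, 9, 6, 1, 7, 4] sum 63, len 11
add 2: shortest ending here [7, 4, 4, 12, 3, 6, 9, 6, 1, 7, 4, 2] sum 65, len 12
add 7: shortest ending here [4, 12, 3, 6, 9, 6, 1, 7, 4, 2, 7] sum 61, len 11
Shortest qualifying length: 9.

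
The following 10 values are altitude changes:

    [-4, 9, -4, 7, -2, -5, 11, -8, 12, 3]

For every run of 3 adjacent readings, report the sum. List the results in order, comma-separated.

1, 12, 1, 0, 4, -2, 15, 7

-4 9 -4 → sum 1
9 -4 7 → sum 12
-4 7 -2 → sum 1
7 -2 -5 → sum 0
-2 -5 11 → sum 4
-5 11 -8 → sum -2
11 -8 12 → sum 15
-8 12 3 → sum 7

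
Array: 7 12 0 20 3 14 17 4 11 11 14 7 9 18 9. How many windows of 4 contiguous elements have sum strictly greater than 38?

9

7 12 0 20 → sum 39  > 38 ✓
12 0 20 3 → sum 35
0 20 3 14 → sum 37
20 3 14 17 → sum 54  > 38 ✓
3 14 17 4 → sum 38
14 17 4 11 → sum 46  > 38 ✓
17 4 11 11 → sum 43  > 38 ✓
4 11 11 14 → sum 40  > 38 ✓
11 11 14 7 → sum 43  > 38 ✓
11 14 7 9 → sum 41  > 38 ✓
14 7 9 18 → sum 48  > 38 ✓
7 9 18 9 → sum 43  > 38 ✓
9 windows satisfy the condition.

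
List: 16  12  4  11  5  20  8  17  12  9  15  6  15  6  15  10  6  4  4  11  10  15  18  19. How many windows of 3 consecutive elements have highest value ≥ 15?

[16, 12, 4] → max 16  ≥ 15 ✓
[12, 4, 11] → max 12
[4, 11, 5] → max 11
[11, 5, 20] → max 20  ≥ 15 ✓
[5, 20, 8] → max 20  ≥ 15 ✓
[20, 8, 17] → max 20  ≥ 15 ✓
[8, 17, 12] → max 17  ≥ 15 ✓
[17, 12, 9] → max 17  ≥ 15 ✓
[12, 9, 15] → max 15  ≥ 15 ✓
[9, 15, 6] → max 15  ≥ 15 ✓
[15, 6, 15] → max 15  ≥ 15 ✓
[6, 15, 6] → max 15  ≥ 15 ✓
[15, 6, 15] → max 15  ≥ 15 ✓
[6, 15, 10] → max 15  ≥ 15 ✓
[15, 10, 6] → max 15  ≥ 15 ✓
[10, 6, 4] → max 10
[6, 4, 4] → max 6
[4, 4, 11] → max 11
[4, 11, 10] → max 11
[11, 10, 15] → max 15  ≥ 15 ✓
[10, 15, 18] → max 18  ≥ 15 ✓
[15, 18, 19] → max 19  ≥ 15 ✓
16 windows satisfy the condition.

16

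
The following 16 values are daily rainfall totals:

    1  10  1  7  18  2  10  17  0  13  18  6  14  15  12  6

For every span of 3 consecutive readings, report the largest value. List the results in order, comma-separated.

10, 10, 18, 18, 18, 17, 17, 17, 18, 18, 18, 15, 15, 15

1 10 1 → max 10
10 1 7 → max 10
1 7 18 → max 18
7 18 2 → max 18
18 2 10 → max 18
2 10 17 → max 17
10 17 0 → max 17
17 0 13 → max 17
0 13 18 → max 18
13 18 6 → max 18
18 6 14 → max 18
6 14 15 → max 15
14 15 12 → max 15
15 12 6 → max 15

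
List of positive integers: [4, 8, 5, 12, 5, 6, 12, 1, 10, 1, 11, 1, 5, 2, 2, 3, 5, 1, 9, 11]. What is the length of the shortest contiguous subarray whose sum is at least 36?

add 4: running sum 4 < 36
add 8: running sum 12 < 36
add 5: running sum 17 < 36
add 12: running sum 29 < 36
add 5: running sum 34 < 36
add 6: shortest ending here [8, 5, 12, 5, 6] sum 36, len 5
add 12: shortest ending here [5, 12, 5, 6, 12] sum 40, len 5
add 1: shortest ending here [12, 5, 6, 12, 1] sum 36, len 5
add 10: shortest ending here [12, 5, 6, 12, 1, 10] sum 46, len 6
add 1: shortest ending here [12, 5, 6, 12, 1, 10, 1] sum 47, len 7
add 11: shortest ending here [6, 12, 1, 10, 1, 11] sum 41, len 6
add 1: shortest ending here [12, 1, 10, 1, 11, 1] sum 36, len 6
add 5: shortest ending here [12, 1, 10, 1, 11, 1, 5] sum 41, len 7
add 2: shortest ending here [12, 1, 10, 1, 11, 1, 5, 2] sum 43, len 8
add 2: shortest ending here [12, 1, 10, 1, 11, 1, 5, 2, 2] sum 45, len 9
add 3: shortest ending here [1, 10, 1, 11, 1, 5, 2, 2, 3] sum 36, len 9
add 5: shortest ending here [10, 1, 11, 1, 5, 2, 2, 3, 5] sum 40, len 9
add 1: shortest ending here [10, 1, 11, 1, 5, 2, 2, 3, 5, 1] sum 41, len 10
add 9: shortest ending here [11, 1, 5, 2, 2, 3, 5, 1, 9] sum 39, len 9
add 11: shortest ending here [5, 2, 2, 3, 5, 1, 9, 11] sum 38, len 8
Shortest qualifying length: 5.

5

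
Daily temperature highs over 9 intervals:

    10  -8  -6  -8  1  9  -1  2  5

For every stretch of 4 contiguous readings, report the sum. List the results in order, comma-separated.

(10, -8, -6, -8) → sum -12
(-8, -6, -8, 1) → sum -21
(-6, -8, 1, 9) → sum -4
(-8, 1, 9, -1) → sum 1
(1, 9, -1, 2) → sum 11
(9, -1, 2, 5) → sum 15

-12, -21, -4, 1, 11, 15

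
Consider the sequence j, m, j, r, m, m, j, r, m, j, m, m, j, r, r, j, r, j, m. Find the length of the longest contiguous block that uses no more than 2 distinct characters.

6

add j: window [j] (1 distinct), len 1
add m: window [j, m] (2 distinct), len 2
add j: window [j, m, j] (2 distinct), len 3
add r: window [j, r] (2 distinct), len 2
add m: window [r, m] (2 distinct), len 2
add m: window [r, m, m] (2 distinct), len 3
add j: window [m, m, j] (2 distinct), len 3
add r: window [j, r] (2 distinct), len 2
add m: window [r, m] (2 distinct), len 2
add j: window [m, j] (2 distinct), len 2
add m: window [m, j, m] (2 distinct), len 3
add m: window [m, j, m, m] (2 distinct), len 4
add j: window [m, j, m, m, j] (2 distinct), len 5
add r: window [j, r] (2 distinct), len 2
add r: window [j, r, r] (2 distinct), len 3
add j: window [j, r, r, j] (2 distinct), len 4
add r: window [j, r, r, j, r] (2 distinct), len 5
add j: window [j, r, r, j, r, j] (2 distinct), len 6
add m: window [j, m] (2 distinct), len 2
Longest length with ≤2 distinct: 6.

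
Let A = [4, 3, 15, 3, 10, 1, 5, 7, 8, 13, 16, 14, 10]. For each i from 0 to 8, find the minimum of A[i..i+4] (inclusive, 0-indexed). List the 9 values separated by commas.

4 3 15 3 10 → min 3
3 15 3 10 1 → min 1
15 3 10 1 5 → min 1
3 10 1 5 7 → min 1
10 1 5 7 8 → min 1
1 5 7 8 13 → min 1
5 7 8 13 16 → min 5
7 8 13 16 14 → min 7
8 13 16 14 10 → min 8

3, 1, 1, 1, 1, 1, 5, 7, 8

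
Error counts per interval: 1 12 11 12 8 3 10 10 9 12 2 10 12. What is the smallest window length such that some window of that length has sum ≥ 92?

11

Extend right; whenever the sum reaches 92, record the length and shrink from the left:
add 1: running sum 1 < 92
add 12: running sum 13 < 92
add 11: running sum 24 < 92
add 12: running sum 36 < 92
add 8: running sum 44 < 92
add 3: running sum 47 < 92
add 10: running sum 57 < 92
add 10: running sum 67 < 92
add 9: running sum 76 < 92
add 12: running sum 88 < 92
add 2: running sum 90 < 92
add 10: shortest ending here [12, 11, 12, 8, 3, 10, 10, 9, 12, 2, 10] sum 99, len 11
add 12: shortest ending here [11, 12, 8, 3, 10, 10, 9, 12, 2, 10, 12] sum 99, len 11
Shortest qualifying length: 11.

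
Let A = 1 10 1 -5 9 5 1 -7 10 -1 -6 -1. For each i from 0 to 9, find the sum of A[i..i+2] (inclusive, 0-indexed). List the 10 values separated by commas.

[1, 10, 1] → sum 12
[10, 1, -5] → sum 6
[1, -5, 9] → sum 5
[-5, 9, 5] → sum 9
[9, 5, 1] → sum 15
[5, 1, -7] → sum -1
[1, -7, 10] → sum 4
[-7, 10, -1] → sum 2
[10, -1, -6] → sum 3
[-1, -6, -1] → sum -8

12, 6, 5, 9, 15, -1, 4, 2, 3, -8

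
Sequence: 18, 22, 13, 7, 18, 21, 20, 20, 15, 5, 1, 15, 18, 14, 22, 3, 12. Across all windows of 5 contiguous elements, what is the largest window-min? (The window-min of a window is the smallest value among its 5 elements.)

(18, 22, 13, 7, 18) → min 7
(22, 13, 7, 18, 21) → min 7
(13, 7, 18, 21, 20) → min 7
(7, 18, 21, 20, 20) → min 7
(18, 21, 20, 20, 15) → min 15
(21, 20, 20, 15, 5) → min 5
(20, 20, 15, 5, 1) → min 1
(20, 15, 5, 1, 15) → min 1
(15, 5, 1, 15, 18) → min 1
(5, 1, 15, 18, 14) → min 1
(1, 15, 18, 14, 22) → min 1
(15, 18, 14, 22, 3) → min 3
(18, 14, 22, 3, 12) → min 3
Largest of these is 15.

15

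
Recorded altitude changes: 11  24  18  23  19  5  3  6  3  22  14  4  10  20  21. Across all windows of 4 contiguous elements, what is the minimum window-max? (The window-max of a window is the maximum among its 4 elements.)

6

[11, 24, 18, 23] → max 24
[24, 18, 23, 19] → max 24
[18, 23, 19, 5] → max 23
[23, 19, 5, 3] → max 23
[19, 5, 3, 6] → max 19
[5, 3, 6, 3] → max 6
[3, 6, 3, 22] → max 22
[6, 3, 22, 14] → max 22
[3, 22, 14, 4] → max 22
[22, 14, 4, 10] → max 22
[14, 4, 10, 20] → max 20
[4, 10, 20, 21] → max 21
Minimum of these is 6.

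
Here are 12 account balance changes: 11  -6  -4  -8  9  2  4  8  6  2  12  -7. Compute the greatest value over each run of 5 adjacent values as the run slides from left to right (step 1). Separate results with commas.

11, 9, 9, 9, 9, 8, 12, 12

[11, -6, -4, -8, 9] → max 11
[-6, -4, -8, 9, 2] → max 9
[-4, -8, 9, 2, 4] → max 9
[-8, 9, 2, 4, 8] → max 9
[9, 2, 4, 8, 6] → max 9
[2, 4, 8, 6, 2] → max 8
[4, 8, 6, 2, 12] → max 12
[8, 6, 2, 12, -7] → max 12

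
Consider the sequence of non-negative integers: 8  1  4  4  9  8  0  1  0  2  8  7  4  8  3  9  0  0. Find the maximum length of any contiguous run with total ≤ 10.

add 8: [8] sum 8, len 1
add 1: [8, 1] sum 9, len 2
add 4: [1, 4] sum 5, len 2
add 4: [1, 4, 4] sum 9, len 3
add 9: [9] sum 9, len 1
add 8: [8] sum 8, len 1
add 0: [8, 0] sum 8, len 2
add 1: [8, 0, 1] sum 9, len 3
add 0: [8, 0, 1, 0] sum 9, len 4
add 2: [0, 1, 0, 2] sum 3, len 4
add 8: [0, 2, 8] sum 10, len 3
add 7: [7] sum 7, len 1
add 4: [4] sum 4, len 1
add 8: [8] sum 8, len 1
add 3: [3] sum 3, len 1
add 9: [9] sum 9, len 1
add 0: [9, 0] sum 9, len 2
add 0: [9, 0, 0] sum 9, len 3
Longest length seen: 4.

4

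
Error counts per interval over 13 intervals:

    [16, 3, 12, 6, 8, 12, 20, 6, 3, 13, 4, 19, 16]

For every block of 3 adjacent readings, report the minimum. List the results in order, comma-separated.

3, 3, 6, 6, 8, 6, 3, 3, 3, 4, 4

16 3 12 → min 3
3 12 6 → min 3
12 6 8 → min 6
6 8 12 → min 6
8 12 20 → min 8
12 20 6 → min 6
20 6 3 → min 3
6 3 13 → min 3
3 13 4 → min 3
13 4 19 → min 4
4 19 16 → min 4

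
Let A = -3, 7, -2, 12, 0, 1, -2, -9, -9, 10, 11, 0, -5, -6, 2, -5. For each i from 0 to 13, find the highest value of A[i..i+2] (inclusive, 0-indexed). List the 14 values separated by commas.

-3 7 -2 → max 7
7 -2 12 → max 12
-2 12 0 → max 12
12 0 1 → max 12
0 1 -2 → max 1
1 -2 -9 → max 1
-2 -9 -9 → max -2
-9 -9 10 → max 10
-9 10 11 → max 11
10 11 0 → max 11
11 0 -5 → max 11
0 -5 -6 → max 0
-5 -6 2 → max 2
-6 2 -5 → max 2

7, 12, 12, 12, 1, 1, -2, 10, 11, 11, 11, 0, 2, 2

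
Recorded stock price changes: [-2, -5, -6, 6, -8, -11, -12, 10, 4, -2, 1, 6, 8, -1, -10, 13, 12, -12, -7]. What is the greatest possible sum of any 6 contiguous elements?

28

-2 -5 -6 6 -8 -11 → sum -26
-5 -6 6 -8 -11 -12 → sum -36
-6 6 -8 -11 -12 10 → sum -21
6 -8 -11 -12 10 4 → sum -11
-8 -11 -12 10 4 -2 → sum -19
-11 -12 10 4 -2 1 → sum -10
-12 10 4 -2 1 6 → sum 7
10 4 -2 1 6 8 → sum 27
4 -2 1 6 8 -1 → sum 16
-2 1 6 8 -1 -10 → sum 2
1 6 8 -1 -10 13 → sum 17
6 8 -1 -10 13 12 → sum 28
8 -1 -10 13 12 -12 → sum 10
-1 -10 13 12 -12 -7 → sum -5
Greatest of these is 28.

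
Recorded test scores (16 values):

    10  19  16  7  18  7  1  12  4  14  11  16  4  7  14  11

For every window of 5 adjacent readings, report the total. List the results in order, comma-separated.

70, 67, 49, 45, 42, 38, 42, 57, 49, 52, 52, 52

10 19 16 7 18 → sum 70
19 16 7 18 7 → sum 67
16 7 18 7 1 → sum 49
7 18 7 1 12 → sum 45
18 7 1 12 4 → sum 42
7 1 12 4 14 → sum 38
1 12 4 14 11 → sum 42
12 4 14 11 16 → sum 57
4 14 11 16 4 → sum 49
14 11 16 4 7 → sum 52
11 16 4 7 14 → sum 52
16 4 7 14 11 → sum 52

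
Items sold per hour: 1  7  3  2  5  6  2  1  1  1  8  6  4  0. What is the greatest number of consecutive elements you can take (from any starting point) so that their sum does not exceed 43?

Extend to the right; shrink from the left whenever the sum exceeds 43:
[1] sum 1 len 1
[1, 7] sum 8 len 2
[1, 7, 3] sum 11 len 3
[1, 7, 3, 2] sum 13 len 4
[1, 7, 3, 2, 5] sum 18 len 5
[1, 7, 3, 2, 5, 6] sum 24 len 6
[1, 7, 3, 2, 5, 6, 2] sum 26 len 7
[1, 7, 3, 2, 5, 6, 2, 1] sum 27 len 8
[1, 7, 3, 2, 5, 6, 2, 1, 1] sum 28 len 9
[1, 7, 3, 2, 5, 6, 2, 1, 1, 1] sum 29 len 10
[1, 7, 3, 2, 5, 6, 2, 1, 1, 1, 8] sum 37 len 11
[1, 7, 3, 2, 5, 6, 2, 1, 1, 1, 8, 6] sum 43 len 12
[3, 2, 5, 6, 2, 1, 1, 1, 8, 6, 4] sum 39 len 11
[3, 2, 5, 6, 2, 1, 1, 1, 8, 6, 4, 0] sum 39 len 12
Longest length seen: 12.

12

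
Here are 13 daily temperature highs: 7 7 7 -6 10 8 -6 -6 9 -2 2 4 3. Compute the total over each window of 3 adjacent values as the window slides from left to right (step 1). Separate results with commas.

Sliding a size-3 window across the 13 values:
[7, 7, 7] → sum 21
[7, 7, -6] → sum 8
[7, -6, 10] → sum 11
[-6, 10, 8] → sum 12
[10, 8, -6] → sum 12
[8, -6, -6] → sum -4
[-6, -6, 9] → sum -3
[-6, 9, -2] → sum 1
[9, -2, 2] → sum 9
[-2, 2, 4] → sum 4
[2, 4, 3] → sum 9

21, 8, 11, 12, 12, -4, -3, 1, 9, 4, 9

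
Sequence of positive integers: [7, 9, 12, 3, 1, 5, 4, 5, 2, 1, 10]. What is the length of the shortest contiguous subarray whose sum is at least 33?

6

add 7: running sum 7 < 33
add 9: running sum 16 < 33
add 12: running sum 28 < 33
add 3: running sum 31 < 33
add 1: running sum 32 < 33
add 5: shortest ending here [7, 9, 12, 3, 1, 5] sum 37, len 6
add 4: shortest ending here [9, 12, 3, 1, 5, 4] sum 34, len 6
add 5: shortest ending here [9, 12, 3, 1, 5, 4, 5] sum 39, len 7
add 2: shortest ending here [9, 12, 3, 1, 5, 4, 5, 2] sum 41, len 8
add 1: shortest ending here [12, 3, 1, 5, 4, 5, 2, 1] sum 33, len 8
add 10: shortest ending here [12, 3, 1, 5, 4, 5, 2, 1, 10] sum 43, len 9
Shortest qualifying length: 6.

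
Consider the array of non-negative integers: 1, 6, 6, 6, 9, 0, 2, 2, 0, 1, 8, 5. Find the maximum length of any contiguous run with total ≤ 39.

10

→ 1: sum 1, len 1
→ 6: sum 7, len 2
→ 6: sum 13, len 3
→ 6: sum 19, len 4
→ 9: sum 28, len 5
→ 0: sum 28, len 6
→ 2: sum 30, len 7
→ 2: sum 32, len 8
→ 0: sum 32, len 9
→ 1: sum 33, len 10
→ 8 (dropped 1, 6): sum 34, len 9
→ 5: sum 39, len 10
Longest length seen: 10.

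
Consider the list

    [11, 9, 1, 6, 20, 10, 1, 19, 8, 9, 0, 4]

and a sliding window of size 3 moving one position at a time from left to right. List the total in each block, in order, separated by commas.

21, 16, 27, 36, 31, 30, 28, 36, 17, 13

11 9 1 → sum 21
9 1 6 → sum 16
1 6 20 → sum 27
6 20 10 → sum 36
20 10 1 → sum 31
10 1 19 → sum 30
1 19 8 → sum 28
19 8 9 → sum 36
8 9 0 → sum 17
9 0 4 → sum 13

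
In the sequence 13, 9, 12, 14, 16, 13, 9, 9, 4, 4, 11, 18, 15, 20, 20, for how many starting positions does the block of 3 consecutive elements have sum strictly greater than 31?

(13, 9, 12) → sum 34  > 31 ✓
(9, 12, 14) → sum 35  > 31 ✓
(12, 14, 16) → sum 42  > 31 ✓
(14, 16, 13) → sum 43  > 31 ✓
(16, 13, 9) → sum 38  > 31 ✓
(13, 9, 9) → sum 31
(9, 9, 4) → sum 22
(9, 4, 4) → sum 17
(4, 4, 11) → sum 19
(4, 11, 18) → sum 33  > 31 ✓
(11, 18, 15) → sum 44  > 31 ✓
(18, 15, 20) → sum 53  > 31 ✓
(15, 20, 20) → sum 55  > 31 ✓
9 windows satisfy the condition.

9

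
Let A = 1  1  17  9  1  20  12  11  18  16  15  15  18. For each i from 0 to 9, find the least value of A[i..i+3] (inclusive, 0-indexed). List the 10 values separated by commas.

1, 1, 1, 1, 1, 11, 11, 11, 15, 15

(1, 1, 17, 9) → min 1
(1, 17, 9, 1) → min 1
(17, 9, 1, 20) → min 1
(9, 1, 20, 12) → min 1
(1, 20, 12, 11) → min 1
(20, 12, 11, 18) → min 11
(12, 11, 18, 16) → min 11
(11, 18, 16, 15) → min 11
(18, 16, 15, 15) → min 15
(16, 15, 15, 18) → min 15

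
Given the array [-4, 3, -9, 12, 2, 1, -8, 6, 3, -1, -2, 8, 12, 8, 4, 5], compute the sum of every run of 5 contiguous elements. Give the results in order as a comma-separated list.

4, 9, -2, 13, 4, 1, -2, 14, 20, 25, 30, 37

(-4, 3, -9, 12, 2) → sum 4
(3, -9, 12, 2, 1) → sum 9
(-9, 12, 2, 1, -8) → sum -2
(12, 2, 1, -8, 6) → sum 13
(2, 1, -8, 6, 3) → sum 4
(1, -8, 6, 3, -1) → sum 1
(-8, 6, 3, -1, -2) → sum -2
(6, 3, -1, -2, 8) → sum 14
(3, -1, -2, 8, 12) → sum 20
(-1, -2, 8, 12, 8) → sum 25
(-2, 8, 12, 8, 4) → sum 30
(8, 12, 8, 4, 5) → sum 37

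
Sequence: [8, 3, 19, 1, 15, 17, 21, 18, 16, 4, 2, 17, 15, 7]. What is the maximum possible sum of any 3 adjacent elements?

56

Window sums for each of the 12 positions:
8 3 19 → sum 30
3 19 1 → sum 23
19 1 15 → sum 35
1 15 17 → sum 33
15 17 21 → sum 53
17 21 18 → sum 56
21 18 16 → sum 55
18 16 4 → sum 38
16 4 2 → sum 22
4 2 17 → sum 23
2 17 15 → sum 34
17 15 7 → sum 39
Maximum of these is 56.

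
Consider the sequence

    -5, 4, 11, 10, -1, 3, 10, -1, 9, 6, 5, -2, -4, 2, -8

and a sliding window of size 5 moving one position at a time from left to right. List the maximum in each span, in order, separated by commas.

11, 11, 11, 10, 10, 10, 10, 9, 9, 6, 5

[-5, 4, 11, 10, -1] → max 11
[4, 11, 10, -1, 3] → max 11
[11, 10, -1, 3, 10] → max 11
[10, -1, 3, 10, -1] → max 10
[-1, 3, 10, -1, 9] → max 10
[3, 10, -1, 9, 6] → max 10
[10, -1, 9, 6, 5] → max 10
[-1, 9, 6, 5, -2] → max 9
[9, 6, 5, -2, -4] → max 9
[6, 5, -2, -4, 2] → max 6
[5, -2, -4, 2, -8] → max 5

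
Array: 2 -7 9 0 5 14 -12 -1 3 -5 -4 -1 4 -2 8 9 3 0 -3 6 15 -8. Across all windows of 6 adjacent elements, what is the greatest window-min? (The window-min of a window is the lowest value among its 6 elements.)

-2

Each size-6 window and its min:
(2, -7, 9, 0, 5, 14) → min -7
(-7, 9, 0, 5, 14, -12) → min -12
(9, 0, 5, 14, -12, -1) → min -12
(0, 5, 14, -12, -1, 3) → min -12
(5, 14, -12, -1, 3, -5) → min -12
(14, -12, -1, 3, -5, -4) → min -12
(-12, -1, 3, -5, -4, -1) → min -12
(-1, 3, -5, -4, -1, 4) → min -5
(3, -5, -4, -1, 4, -2) → min -5
(-5, -4, -1, 4, -2, 8) → min -5
(-4, -1, 4, -2, 8, 9) → min -4
(-1, 4, -2, 8, 9, 3) → min -2
(4, -2, 8, 9, 3, 0) → min -2
(-2, 8, 9, 3, 0, -3) → min -3
(8, 9, 3, 0, -3, 6) → min -3
(9, 3, 0, -3, 6, 15) → min -3
(3, 0, -3, 6, 15, -8) → min -8
Greatest of these is -2.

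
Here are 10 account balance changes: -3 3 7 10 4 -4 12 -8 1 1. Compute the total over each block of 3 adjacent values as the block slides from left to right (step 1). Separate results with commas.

-3 3 7 → sum 7
3 7 10 → sum 20
7 10 4 → sum 21
10 4 -4 → sum 10
4 -4 12 → sum 12
-4 12 -8 → sum 0
12 -8 1 → sum 5
-8 1 1 → sum -6

7, 20, 21, 10, 12, 0, 5, -6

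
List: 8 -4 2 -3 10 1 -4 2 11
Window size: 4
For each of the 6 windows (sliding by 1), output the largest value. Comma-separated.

Sliding a size-4 window across the 9 values:
(8, -4, 2, -3) → max 8
(-4, 2, -3, 10) → max 10
(2, -3, 10, 1) → max 10
(-3, 10, 1, -4) → max 10
(10, 1, -4, 2) → max 10
(1, -4, 2, 11) → max 11

8, 10, 10, 10, 10, 11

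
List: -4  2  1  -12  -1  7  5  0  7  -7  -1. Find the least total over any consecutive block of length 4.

(-4, 2, 1, -12) → sum -13
(2, 1, -12, -1) → sum -10
(1, -12, -1, 7) → sum -5
(-12, -1, 7, 5) → sum -1
(-1, 7, 5, 0) → sum 11
(7, 5, 0, 7) → sum 19
(5, 0, 7, -7) → sum 5
(0, 7, -7, -1) → sum -1
Least of these is -13.

-13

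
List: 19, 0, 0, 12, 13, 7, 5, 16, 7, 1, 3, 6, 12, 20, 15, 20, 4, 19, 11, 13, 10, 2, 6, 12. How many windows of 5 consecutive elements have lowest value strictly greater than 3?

19 0 0 12 13 → min 0
0 0 12 13 7 → min 0
0 12 13 7 5 → min 0
12 13 7 5 16 → min 5  > 3 ✓
13 7 5 16 7 → min 5  > 3 ✓
7 5 16 7 1 → min 1
5 16 7 1 3 → min 1
16 7 1 3 6 → min 1
7 1 3 6 12 → min 1
1 3 6 12 20 → min 1
3 6 12 20 15 → min 3
6 12 20 15 20 → min 6  > 3 ✓
12 20 15 20 4 → min 4  > 3 ✓
20 15 20 4 19 → min 4  > 3 ✓
15 20 4 19 11 → min 4  > 3 ✓
20 4 19 11 13 → min 4  > 3 ✓
4 19 11 13 10 → min 4  > 3 ✓
19 11 13 10 2 → min 2
11 13 10 2 6 → min 2
13 10 2 6 12 → min 2
8 windows satisfy the condition.

8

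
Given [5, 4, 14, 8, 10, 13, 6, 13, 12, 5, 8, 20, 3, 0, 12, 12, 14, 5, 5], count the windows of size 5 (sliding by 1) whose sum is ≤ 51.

13

[5, 4, 14, 8, 10] → sum 41  ≤ 51 ✓
[4, 14, 8, 10, 13] → sum 49  ≤ 51 ✓
[14, 8, 10, 13, 6] → sum 51  ≤ 51 ✓
[8, 10, 13, 6, 13] → sum 50  ≤ 51 ✓
[10, 13, 6, 13, 12] → sum 54
[13, 6, 13, 12, 5] → sum 49  ≤ 51 ✓
[6, 13, 12, 5, 8] → sum 44  ≤ 51 ✓
[13, 12, 5, 8, 20] → sum 58
[12, 5, 8, 20, 3] → sum 48  ≤ 51 ✓
[5, 8, 20, 3, 0] → sum 36  ≤ 51 ✓
[8, 20, 3, 0, 12] → sum 43  ≤ 51 ✓
[20, 3, 0, 12, 12] → sum 47  ≤ 51 ✓
[3, 0, 12, 12, 14] → sum 41  ≤ 51 ✓
[0, 12, 12, 14, 5] → sum 43  ≤ 51 ✓
[12, 12, 14, 5, 5] → sum 48  ≤ 51 ✓
13 windows satisfy the condition.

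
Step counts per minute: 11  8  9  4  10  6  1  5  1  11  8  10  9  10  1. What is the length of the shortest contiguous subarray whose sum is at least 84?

Extend right; whenever the sum reaches 84, record the length and shrink from the left:
add 11: running sum 11 < 84
add 8: running sum 19 < 84
add 9: running sum 28 < 84
add 4: running sum 32 < 84
add 10: running sum 42 < 84
add 6: running sum 48 < 84
add 1: running sum 49 < 84
add 5: running sum 54 < 84
add 1: running sum 55 < 84
add 11: running sum 66 < 84
add 8: running sum 74 < 84
end 11: [11, 8, 9, 4, 10, 6, 1, 5, 1, 11, 8, 10] sum 84, len 12
end 12: [11, 8, 9, 4, 10, 6, 1, 5, 1, 11, 8, 10, 9] sum 93, len 13
end 13: [9, 4, 10, 6, 1, 5, 1, 11, 8, 10, 9, 10] sum 84, len 12
end 14: [9, 4, 10, 6, 1, 5, 1, 11, 8, 10, 9, 10, 1] sum 85, len 13
Shortest qualifying length: 12.

12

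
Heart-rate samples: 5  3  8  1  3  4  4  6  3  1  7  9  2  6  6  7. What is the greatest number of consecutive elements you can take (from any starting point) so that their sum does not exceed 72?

15

add 5: [5] sum 5, len 1
add 3: [5, 3] sum 8, len 2
add 8: [5, 3, 8] sum 16, len 3
add 1: [5, 3, 8, 1] sum 17, len 4
add 3: [5, 3, 8, 1, 3] sum 20, len 5
add 4: [5, 3, 8, 1, 3, 4] sum 24, len 6
add 4: [5, 3, 8, 1, 3, 4, 4] sum 28, len 7
add 6: [5, 3, 8, 1, 3, 4, 4, 6] sum 34, len 8
add 3: [5, 3, 8, 1, 3, 4, 4, 6, 3] sum 37, len 9
add 1: [5, 3, 8, 1, 3, 4, 4, 6, 3, 1] sum 38, len 10
add 7: [5, 3, 8, 1, 3, 4, 4, 6, 3, 1, 7] sum 45, len 11
add 9: [5, 3, 8, 1, 3, 4, 4, 6, 3, 1, 7, 9] sum 54, len 12
add 2: [5, 3, 8, 1, 3, 4, 4, 6, 3, 1, 7, 9, 2] sum 56, len 13
add 6: [5, 3, 8, 1, 3, 4, 4, 6, 3, 1, 7, 9, 2, 6] sum 62, len 14
add 6: [5, 3, 8, 1, 3, 4, 4, 6, 3, 1, 7, 9, 2, 6, 6] sum 68, len 15
add 7: [3, 8, 1, 3, 4, 4, 6, 3, 1, 7, 9, 2, 6, 6, 7] sum 70, len 15
Longest length seen: 15.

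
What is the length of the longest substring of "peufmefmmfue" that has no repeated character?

[p] len 1
[p, e] len 2
[p, e, u] len 3
[p, e, u, f] len 4
[p, e, u, f, m] len 5
[u, f, m, e] len 4
[m, e, f] len 3
[e, f, m] len 3
[m] len 1
[m, f] len 2
[m, f, u] len 3
[m, f, u, e] len 4
Longest all-distinct length: 5.

5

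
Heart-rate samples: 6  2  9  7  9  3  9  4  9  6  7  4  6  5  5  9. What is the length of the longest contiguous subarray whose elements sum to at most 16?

add 6: [6] sum 6, len 1
add 2: [6, 2] sum 8, len 2
add 9: [2, 9] sum 11, len 2
add 7: [9, 7] sum 16, len 2
add 9: [7, 9] sum 16, len 2
add 3: [9, 3] sum 12, len 2
add 9: [3, 9] sum 12, len 2
add 4: [3, 9, 4] sum 16, len 3
add 9: [4, 9] sum 13, len 2
add 6: [9, 6] sum 15, len 2
add 7: [6, 7] sum 13, len 2
add 4: [7, 4] sum 11, len 2
add 6: [4, 6] sum 10, len 2
add 5: [4, 6, 5] sum 15, len 3
add 5: [6, 5, 5] sum 16, len 3
add 9: [5, 9] sum 14, len 2
Longest length seen: 3.

3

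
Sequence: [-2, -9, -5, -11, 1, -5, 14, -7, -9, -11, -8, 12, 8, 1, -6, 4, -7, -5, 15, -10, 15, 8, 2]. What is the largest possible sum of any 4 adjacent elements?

[-2, -9, -5, -11] → sum -27
[-9, -5, -11, 1] → sum -24
[-5, -11, 1, -5] → sum -20
[-11, 1, -5, 14] → sum -1
[1, -5, 14, -7] → sum 3
[-5, 14, -7, -9] → sum -7
[14, -7, -9, -11] → sum -13
[-7, -9, -11, -8] → sum -35
[-9, -11, -8, 12] → sum -16
[-11, -8, 12, 8] → sum 1
[-8, 12, 8, 1] → sum 13
[12, 8, 1, -6] → sum 15
[8, 1, -6, 4] → sum 7
[1, -6, 4, -7] → sum -8
[-6, 4, -7, -5] → sum -14
[4, -7, -5, 15] → sum 7
[-7, -5, 15, -10] → sum -7
[-5, 15, -10, 15] → sum 15
[15, -10, 15, 8] → sum 28
[-10, 15, 8, 2] → sum 15
Largest of these is 28.

28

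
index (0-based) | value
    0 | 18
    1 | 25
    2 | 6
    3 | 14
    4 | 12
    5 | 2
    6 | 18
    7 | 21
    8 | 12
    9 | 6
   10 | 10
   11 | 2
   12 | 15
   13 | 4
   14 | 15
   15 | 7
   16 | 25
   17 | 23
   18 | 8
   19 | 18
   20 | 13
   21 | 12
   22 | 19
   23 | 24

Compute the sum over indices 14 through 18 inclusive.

Elements at indices 14..18: 15, 7, 25, 23, 8
sum(15, 7, 25, 23, 8) = 78

78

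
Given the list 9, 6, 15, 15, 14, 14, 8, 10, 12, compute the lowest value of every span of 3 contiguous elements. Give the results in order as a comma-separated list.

9 6 15 → min 6
6 15 15 → min 6
15 15 14 → min 14
15 14 14 → min 14
14 14 8 → min 8
14 8 10 → min 8
8 10 12 → min 8

6, 6, 14, 14, 8, 8, 8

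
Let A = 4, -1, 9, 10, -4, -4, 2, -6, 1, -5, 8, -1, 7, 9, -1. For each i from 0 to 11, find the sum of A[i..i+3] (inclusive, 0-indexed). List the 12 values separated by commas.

22, 14, 11, 4, -12, -7, -8, -2, 3, 9, 23, 14

Sliding a size-4 window across the 15 values:
(4, -1, 9, 10) → sum 22
(-1, 9, 10, -4) → sum 14
(9, 10, -4, -4) → sum 11
(10, -4, -4, 2) → sum 4
(-4, -4, 2, -6) → sum -12
(-4, 2, -6, 1) → sum -7
(2, -6, 1, -5) → sum -8
(-6, 1, -5, 8) → sum -2
(1, -5, 8, -1) → sum 3
(-5, 8, -1, 7) → sum 9
(8, -1, 7, 9) → sum 23
(-1, 7, 9, -1) → sum 14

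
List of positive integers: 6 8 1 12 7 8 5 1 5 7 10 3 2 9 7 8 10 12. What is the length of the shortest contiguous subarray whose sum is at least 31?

Extend right; whenever the sum reaches 31, record the length and shrink from the left:
add 6: running sum 6 < 31
add 8: running sum 14 < 31
add 1: running sum 15 < 31
add 12: running sum 27 < 31
add 7: shortest ending here [6, 8, 1, 12, 7] sum 34, len 5
add 8: shortest ending here [8, 1, 12, 7, 8] sum 36, len 5
add 5: shortest ending here [12, 7, 8, 5] sum 32, len 4
add 1: shortest ending here [12, 7, 8, 5, 1] sum 33, len 5
add 5: shortest ending here [12, 7, 8, 5, 1, 5] sum 38, len 6
add 7: shortest ending here [7, 8, 5, 1, 5, 7] sum 33, len 6
add 10: shortest ending here [8, 5, 1, 5, 7, 10] sum 36, len 6
add 3: shortest ending here [5, 1, 5, 7, 10, 3] sum 31, len 6
add 2: shortest ending here [5, 1, 5, 7, 10, 3, 2] sum 33, len 7
add 9: shortest ending here [7, 10, 3, 2, 9] sum 31, len 5
add 7: shortest ending here [10, 3, 2, 9, 7] sum 31, len 5
add 8: shortest ending here [10, 3, 2, 9, 7, 8] sum 39, len 6
add 10: shortest ending here [9, 7, 8, 10] sum 34, len 4
add 12: shortest ending here [7, 8, 10, 12] sum 37, len 4
Shortest qualifying length: 4.

4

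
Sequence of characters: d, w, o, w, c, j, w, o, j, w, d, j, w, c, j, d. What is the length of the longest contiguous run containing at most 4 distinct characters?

Extend right; when distinct count exceeds 4, shrink from the left:
add d: window [d] (1 distinct), len 1
add w: window [d, w] (2 distinct), len 2
add o: window [d, w, o] (3 distinct), len 3
add w: window [d, w, o, w] (3 distinct), len 4
add c: window [d, w, o, w, c] (4 distinct), len 5
add j: window [w, o, w, c, j] (4 distinct), len 5
add w: window [w, o, w, c, j, w] (4 distinct), len 6
add o: window [w, o, w, c, j, w, o] (4 distinct), len 7
add j: window [w, o, w, c, j, w, o, j] (4 distinct), len 8
add w: window [w, o, w, c, j, w, o, j, w] (4 distinct), len 9
add d: window [j, w, o, j, w, d] (4 distinct), len 6
add j: window [j, w, o, j, w, d, j] (4 distinct), len 7
add w: window [j, w, o, j, w, d, j, w] (4 distinct), len 8
add c: window [j, w, d, j, w, c] (4 distinct), len 6
add j: window [j, w, d, j, w, c, j] (4 distinct), len 7
add d: window [j, w, d, j, w, c, j, d] (4 distinct), len 8
Longest length with ≤4 distinct: 9.

9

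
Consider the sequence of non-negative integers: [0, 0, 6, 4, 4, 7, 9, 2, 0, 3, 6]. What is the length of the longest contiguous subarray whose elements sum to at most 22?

6

Extend to the right; shrink from the left whenever the sum exceeds 22:
→ 0: sum 0, len 1
→ 0: sum 0, len 2
→ 6: sum 6, len 3
→ 4: sum 10, len 4
→ 4: sum 14, len 5
→ 7: sum 21, len 6
→ 9 (dropped 0, 0, 6, 4): sum 20, len 3
→ 2: sum 22, len 4
→ 0: sum 22, len 5
→ 3 (dropped 4): sum 21, len 5
→ 6 (dropped 7): sum 20, len 5
Longest length seen: 6.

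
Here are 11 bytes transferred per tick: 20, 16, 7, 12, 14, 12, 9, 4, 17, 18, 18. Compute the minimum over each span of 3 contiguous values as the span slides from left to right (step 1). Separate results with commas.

(20, 16, 7) → min 7
(16, 7, 12) → min 7
(7, 12, 14) → min 7
(12, 14, 12) → min 12
(14, 12, 9) → min 9
(12, 9, 4) → min 4
(9, 4, 17) → min 4
(4, 17, 18) → min 4
(17, 18, 18) → min 17

7, 7, 7, 12, 9, 4, 4, 4, 17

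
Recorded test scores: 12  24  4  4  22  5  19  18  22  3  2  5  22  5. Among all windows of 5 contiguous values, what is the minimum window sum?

Each size-5 window and its sum:
12 24 4 4 22 → sum 66
24 4 4 22 5 → sum 59
4 4 22 5 19 → sum 54
4 22 5 19 18 → sum 68
22 5 19 18 22 → sum 86
5 19 18 22 3 → sum 67
19 18 22 3 2 → sum 64
18 22 3 2 5 → sum 50
22 3 2 5 22 → sum 54
3 2 5 22 5 → sum 37
Minimum of these is 37.

37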